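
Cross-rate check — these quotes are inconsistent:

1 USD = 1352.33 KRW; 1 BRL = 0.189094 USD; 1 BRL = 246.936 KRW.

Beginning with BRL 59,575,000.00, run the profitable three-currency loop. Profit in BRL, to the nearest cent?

Profit: BRL 2,118,594.33

Profitable loop is BRL → USD → KRW → BRL:
BRL 59,575,000.00 × 0.189094 = USD 11,265,275.05
USD 11,265,275.05 × 1352.33 = KRW 15,234,369,408
KRW 15,234,369,408 ÷ 246.936 = BRL 61,693,594.33
Profit = BRL 61,693,594.33 − BRL 59,575,000.00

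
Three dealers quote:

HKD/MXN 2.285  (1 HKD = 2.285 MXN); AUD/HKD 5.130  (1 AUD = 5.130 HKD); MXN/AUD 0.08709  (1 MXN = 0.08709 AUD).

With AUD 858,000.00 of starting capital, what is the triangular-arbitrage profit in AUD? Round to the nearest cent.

Profit: AUD 17,909.32

Profitable loop is AUD → HKD → MXN → AUD:
AUD 858,000.00 × 5.130 = HKD 4,401,540.00
HKD 4,401,540.00 × 2.285 = MXN 10,057,518.90
MXN 10,057,518.90 × 0.08709 = AUD 875,909.32
Profit = AUD 875,909.32 − AUD 858,000.00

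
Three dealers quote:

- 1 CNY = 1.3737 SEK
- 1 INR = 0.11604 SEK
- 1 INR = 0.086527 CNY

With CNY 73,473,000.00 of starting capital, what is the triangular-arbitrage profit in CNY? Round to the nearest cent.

Profitable loop is CNY → SEK → INR → CNY:
CNY 73,473,000.00 × 1.3737 = SEK 100,929,860.10
SEK 100,929,860.10 ÷ 0.11604 = INR 869,785,074.97
INR 869,785,074.97 × 0.086527 = CNY 75,259,893.18
Profit = CNY 75,259,893.18 − CNY 73,473,000.00

Profit: CNY 1,786,893.18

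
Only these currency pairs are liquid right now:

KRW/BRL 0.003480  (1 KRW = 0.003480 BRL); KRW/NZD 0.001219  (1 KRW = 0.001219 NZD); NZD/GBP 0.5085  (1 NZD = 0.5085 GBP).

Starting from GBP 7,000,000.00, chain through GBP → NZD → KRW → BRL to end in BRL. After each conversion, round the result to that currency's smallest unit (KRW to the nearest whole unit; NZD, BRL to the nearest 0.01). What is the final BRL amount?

BRL 39,299,101.50

GBP 7,000,000.00 ÷ 0.5085 = NZD 13,765,978.37
NZD 13,765,978.37 ÷ 0.001219 = KRW 11,292,845,258
KRW 11,292,845,258 × 0.003480 = BRL 39,299,101.50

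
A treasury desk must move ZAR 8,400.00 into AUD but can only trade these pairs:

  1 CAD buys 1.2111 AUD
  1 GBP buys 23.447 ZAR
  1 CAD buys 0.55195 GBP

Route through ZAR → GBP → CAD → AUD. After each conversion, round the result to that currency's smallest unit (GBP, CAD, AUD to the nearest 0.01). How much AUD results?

AUD 786.08

ZAR 8,400.00 ÷ 23.447 = GBP 358.25
GBP 358.25 ÷ 0.55195 = CAD 649.06
CAD 649.06 × 1.2111 = AUD 786.08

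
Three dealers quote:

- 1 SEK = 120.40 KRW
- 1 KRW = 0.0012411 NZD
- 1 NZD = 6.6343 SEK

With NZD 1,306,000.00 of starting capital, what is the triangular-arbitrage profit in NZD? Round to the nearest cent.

Profit: NZD 11,391.35

Profitable loop is NZD → KRW → SEK → NZD:
NZD 1,306,000.00 ÷ 0.0012411 = KRW 1,052,292,321
KRW 1,052,292,321 ÷ 120.40 = SEK 8,739,969.45
SEK 8,739,969.45 ÷ 6.6343 = NZD 1,317,391.35
Profit = NZD 1,317,391.35 − NZD 1,306,000.00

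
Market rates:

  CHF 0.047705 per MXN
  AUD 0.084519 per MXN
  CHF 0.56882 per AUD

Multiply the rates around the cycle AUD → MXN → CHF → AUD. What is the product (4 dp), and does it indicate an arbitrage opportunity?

0.9923 (arbitrage exists)

Around AUD → MXN → CHF → AUD: 1 ÷ 0.084519 × 0.047705 ÷ 0.56882 = 0.992281
Product < 1; profitable direction is AUD → CHF → MXN → AUD.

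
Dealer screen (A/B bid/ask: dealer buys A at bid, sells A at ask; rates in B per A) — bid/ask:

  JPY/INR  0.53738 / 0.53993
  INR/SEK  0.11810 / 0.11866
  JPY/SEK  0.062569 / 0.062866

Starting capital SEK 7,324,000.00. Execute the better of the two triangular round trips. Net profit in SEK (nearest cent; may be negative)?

Net profit: SEK 69,735.39

Best loop SEK → JPY → INR → SEK:
SEK 7,324,000.00 ÷ 0.062866 (buy JPY at ask) = JPY 116,501,766
JPY 116,501,766 × 0.53738 (sell JPY at bid) = INR 62,605,718.83
INR 62,605,718.83 × 0.11810 (sell INR at bid) = SEK 7,393,735.39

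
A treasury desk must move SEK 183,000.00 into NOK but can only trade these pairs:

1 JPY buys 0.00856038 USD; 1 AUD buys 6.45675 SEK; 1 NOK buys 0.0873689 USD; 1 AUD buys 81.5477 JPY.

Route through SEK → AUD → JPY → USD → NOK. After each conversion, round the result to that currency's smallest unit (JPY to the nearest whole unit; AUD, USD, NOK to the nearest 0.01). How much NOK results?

NOK 226,456.55

SEK 183,000.00 ÷ 6.45675 = AUD 28,342.43
AUD 28,342.43 × 81.5477 = JPY 2,311,260
JPY 2,311,260 × 0.00856038 = USD 19,785.26
USD 19,785.26 ÷ 0.0873689 = NOK 226,456.55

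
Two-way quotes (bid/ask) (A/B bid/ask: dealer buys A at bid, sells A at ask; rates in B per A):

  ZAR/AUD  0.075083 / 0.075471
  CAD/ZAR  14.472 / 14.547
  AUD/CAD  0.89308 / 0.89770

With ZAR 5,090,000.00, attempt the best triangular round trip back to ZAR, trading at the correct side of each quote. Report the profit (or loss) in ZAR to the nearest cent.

Net profit: ZAR 74,556.27

Best loop ZAR → CAD → AUD → ZAR:
ZAR 5,090,000.00 ÷ 14.547 (buy CAD at ask) = CAD 349,900.32
CAD 349,900.32 ÷ 0.89770 (buy AUD at ask) = AUD 389,774.23
AUD 389,774.23 ÷ 0.075471 (buy ZAR at ask) = ZAR 5,164,556.27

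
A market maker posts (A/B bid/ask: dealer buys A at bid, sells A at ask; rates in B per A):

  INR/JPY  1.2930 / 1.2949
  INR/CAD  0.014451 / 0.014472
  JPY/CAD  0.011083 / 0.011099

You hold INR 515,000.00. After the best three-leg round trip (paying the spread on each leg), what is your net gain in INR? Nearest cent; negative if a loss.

Best loop INR → CAD → JPY → INR:
INR 515,000.00 × 0.014451 (sell INR at bid) = CAD 7,442.27
CAD 7,442.27 ÷ 0.011099 (buy JPY at ask) = JPY 670,535
JPY 670,535 ÷ 1.2949 (buy INR at ask) = INR 517,827.43

Net profit: INR 2,827.43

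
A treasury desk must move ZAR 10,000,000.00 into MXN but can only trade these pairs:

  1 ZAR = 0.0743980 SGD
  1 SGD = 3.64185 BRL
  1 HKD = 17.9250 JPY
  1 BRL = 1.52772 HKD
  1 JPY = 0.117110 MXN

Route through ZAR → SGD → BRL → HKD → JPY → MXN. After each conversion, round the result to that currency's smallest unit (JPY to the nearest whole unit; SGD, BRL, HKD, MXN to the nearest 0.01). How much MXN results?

MXN 8,689,208.56

ZAR 10,000,000.00 × 0.0743980 = SGD 743,980.00
SGD 743,980.00 × 3.64185 = BRL 2,709,463.56
BRL 2,709,463.56 × 1.52772 = HKD 4,139,301.67
HKD 4,139,301.67 × 17.9250 = JPY 74,196,982
JPY 74,196,982 × 0.117110 = MXN 8,689,208.56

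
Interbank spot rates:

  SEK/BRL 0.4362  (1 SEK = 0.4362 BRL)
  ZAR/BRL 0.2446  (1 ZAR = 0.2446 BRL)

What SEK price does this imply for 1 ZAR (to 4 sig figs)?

ZAR/SEK = 0.5608

1 ZAR × 0.2446 = 0.2446 BRL
0.2446 BRL ÷ 0.4362 = 0.560752 SEK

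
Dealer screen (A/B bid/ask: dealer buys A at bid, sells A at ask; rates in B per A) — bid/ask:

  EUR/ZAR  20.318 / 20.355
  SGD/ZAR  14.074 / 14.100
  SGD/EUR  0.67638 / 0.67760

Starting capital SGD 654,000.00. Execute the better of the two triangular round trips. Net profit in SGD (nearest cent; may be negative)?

Net profit: SGD 13,345.58

Best loop SGD → ZAR → EUR → SGD:
SGD 654,000.00 × 14.074 (sell SGD at bid) = ZAR 9,204,396.00
ZAR 9,204,396.00 ÷ 20.355 (buy EUR at ask) = EUR 452,193.37
EUR 452,193.37 ÷ 0.67760 (buy SGD at ask) = SGD 667,345.58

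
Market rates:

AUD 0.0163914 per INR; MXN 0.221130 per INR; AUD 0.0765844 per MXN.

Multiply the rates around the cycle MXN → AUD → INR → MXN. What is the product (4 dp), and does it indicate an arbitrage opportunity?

1.0332 (arbitrage exists)

Around MXN → AUD → INR → MXN: 1 × 0.0765844 ÷ 0.0163914 × 0.221130 = 1.033170
Product > 1; profitable direction is MXN → AUD → INR → MXN.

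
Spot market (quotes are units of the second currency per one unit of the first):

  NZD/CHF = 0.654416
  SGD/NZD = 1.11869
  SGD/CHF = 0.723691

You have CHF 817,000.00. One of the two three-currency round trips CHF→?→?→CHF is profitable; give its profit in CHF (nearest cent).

Profit: CHF 9,480.38

Profitable loop is CHF → SGD → NZD → CHF:
CHF 817,000.00 ÷ 0.723691 = SGD 1,128,934.86
SGD 1,128,934.86 × 1.11869 = NZD 1,262,928.14
NZD 1,262,928.14 × 0.654416 = CHF 826,480.38
Profit = CHF 826,480.38 − CHF 817,000.00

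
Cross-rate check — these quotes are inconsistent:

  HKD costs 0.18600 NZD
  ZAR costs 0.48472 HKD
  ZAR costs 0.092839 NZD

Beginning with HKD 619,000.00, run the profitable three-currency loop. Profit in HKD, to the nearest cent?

Profitable loop is HKD → ZAR → NZD → HKD:
HKD 619,000.00 ÷ 0.48472 = ZAR 1,277,025.91
ZAR 1,277,025.91 × 0.092839 = NZD 118,557.81
NZD 118,557.81 ÷ 0.18600 = HKD 637,407.57
Profit = HKD 637,407.57 − HKD 619,000.00

Profit: HKD 18,407.57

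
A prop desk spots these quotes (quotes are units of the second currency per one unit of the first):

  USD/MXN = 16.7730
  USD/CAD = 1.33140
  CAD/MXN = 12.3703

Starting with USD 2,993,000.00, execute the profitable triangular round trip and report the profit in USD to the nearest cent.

Profit: USD 55,096.27

Profitable loop is USD → MXN → CAD → USD:
USD 2,993,000.00 × 16.7730 = MXN 50,201,589.00
MXN 50,201,589.00 ÷ 12.3703 = CAD 4,058,235.37
CAD 4,058,235.37 ÷ 1.33140 = USD 3,048,096.27
Profit = USD 3,048,096.27 − USD 2,993,000.00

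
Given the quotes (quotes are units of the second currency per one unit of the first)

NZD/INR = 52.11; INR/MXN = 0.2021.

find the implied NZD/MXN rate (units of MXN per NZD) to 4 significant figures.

NZD/MXN = 10.53

1 NZD × 52.11 = 52.11 INR
52.11 INR × 0.2021 = 10.5314 MXN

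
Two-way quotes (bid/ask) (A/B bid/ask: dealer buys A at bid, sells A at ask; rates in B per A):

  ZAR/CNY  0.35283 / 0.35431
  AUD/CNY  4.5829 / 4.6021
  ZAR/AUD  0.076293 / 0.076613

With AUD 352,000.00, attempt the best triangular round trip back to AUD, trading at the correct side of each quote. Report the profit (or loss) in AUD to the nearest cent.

Best loop AUD → ZAR → CNY → AUD:
AUD 352,000.00 ÷ 0.076613 (buy ZAR at ask) = ZAR 4,594,520.51
ZAR 4,594,520.51 × 0.35283 (sell ZAR at bid) = CNY 1,621,084.67
CNY 1,621,084.67 ÷ 4.6021 (buy AUD at ask) = AUD 352,248.90

Net profit: AUD 248.90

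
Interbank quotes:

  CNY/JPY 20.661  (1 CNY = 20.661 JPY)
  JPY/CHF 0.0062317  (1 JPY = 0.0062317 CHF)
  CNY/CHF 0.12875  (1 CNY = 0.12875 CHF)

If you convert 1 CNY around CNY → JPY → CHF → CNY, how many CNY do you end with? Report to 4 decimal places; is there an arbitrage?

1.0000 (no arbitrage)

Around CNY → JPY → CHF → CNY: 1 × 20.661 × 0.0062317 ÷ 0.12875 = 1.000024
Product ≈ 1 (deviation 0.002%, within rounding noise).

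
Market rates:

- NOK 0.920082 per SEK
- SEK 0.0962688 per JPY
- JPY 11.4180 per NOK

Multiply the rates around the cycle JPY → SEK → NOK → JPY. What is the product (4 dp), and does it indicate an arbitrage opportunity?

1.0114 (arbitrage exists)

Around JPY → SEK → NOK → JPY: 1 × 0.0962688 × 0.920082 × 11.4180 = 1.011352
Product > 1; profitable direction is JPY → SEK → NOK → JPY.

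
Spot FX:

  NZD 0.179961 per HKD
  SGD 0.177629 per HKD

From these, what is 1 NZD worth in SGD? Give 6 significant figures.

1 NZD ÷ 0.179961 = 5.55676 HKD
5.55676 HKD × 0.177629 = 0.987042 SGD

NZD/SGD = 0.987042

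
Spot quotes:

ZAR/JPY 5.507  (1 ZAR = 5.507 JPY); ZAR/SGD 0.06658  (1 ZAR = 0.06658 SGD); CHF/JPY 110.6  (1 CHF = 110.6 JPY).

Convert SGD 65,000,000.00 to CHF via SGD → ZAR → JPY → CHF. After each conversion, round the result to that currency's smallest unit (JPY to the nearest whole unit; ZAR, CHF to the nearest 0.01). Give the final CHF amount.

CHF 48,610,435.88

SGD 65,000,000.00 ÷ 0.06658 = ZAR 976,269,149.89
ZAR 976,269,149.89 × 5.507 = JPY 5,376,314,208
JPY 5,376,314,208 ÷ 110.6 = CHF 48,610,435.88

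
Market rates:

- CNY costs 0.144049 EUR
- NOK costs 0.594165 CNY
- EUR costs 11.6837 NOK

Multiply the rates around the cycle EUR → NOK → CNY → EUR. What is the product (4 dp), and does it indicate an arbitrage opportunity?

1.0000 (no arbitrage)

Around EUR → NOK → CNY → EUR: 1 × 11.6837 × 0.594165 × 0.144049 = 0.999995
Product ≈ 1 (deviation 0.001%, within rounding noise).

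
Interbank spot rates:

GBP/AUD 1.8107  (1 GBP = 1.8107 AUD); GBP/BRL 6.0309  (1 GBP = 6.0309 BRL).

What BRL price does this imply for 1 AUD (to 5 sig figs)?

1 AUD ÷ 1.8107 = 0.552273 GBP
0.552273 GBP × 6.0309 = 3.3307 BRL

AUD/BRL = 3.3307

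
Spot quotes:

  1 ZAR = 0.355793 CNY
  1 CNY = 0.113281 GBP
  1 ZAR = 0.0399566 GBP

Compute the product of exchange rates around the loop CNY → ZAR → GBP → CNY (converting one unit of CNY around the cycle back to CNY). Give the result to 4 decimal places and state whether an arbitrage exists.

Around CNY → ZAR → GBP → CNY: 1 ÷ 0.355793 × 0.0399566 ÷ 0.113281 = 0.991366
Product < 1; profitable direction is CNY → GBP → ZAR → CNY.

0.9914 (arbitrage exists)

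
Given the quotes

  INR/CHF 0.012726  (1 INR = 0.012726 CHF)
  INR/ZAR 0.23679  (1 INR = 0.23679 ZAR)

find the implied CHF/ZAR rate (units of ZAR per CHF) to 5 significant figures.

CHF/ZAR = 18.607

1 CHF ÷ 0.012726 = 78.5793 INR
78.5793 INR × 0.23679 = 18.6068 ZAR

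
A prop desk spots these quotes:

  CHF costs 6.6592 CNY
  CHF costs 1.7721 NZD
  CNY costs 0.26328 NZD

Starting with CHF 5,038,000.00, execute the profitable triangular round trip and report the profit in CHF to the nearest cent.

Profitable loop is CHF → NZD → CNY → CHF:
CHF 5,038,000.00 × 1.7721 = NZD 8,927,839.80
NZD 8,927,839.80 ÷ 0.26328 = CNY 33,910,056.97
CNY 33,910,056.97 ÷ 6.6592 = CHF 5,092,211.82
Profit = CHF 5,092,211.82 − CHF 5,038,000.00

Profit: CHF 54,211.82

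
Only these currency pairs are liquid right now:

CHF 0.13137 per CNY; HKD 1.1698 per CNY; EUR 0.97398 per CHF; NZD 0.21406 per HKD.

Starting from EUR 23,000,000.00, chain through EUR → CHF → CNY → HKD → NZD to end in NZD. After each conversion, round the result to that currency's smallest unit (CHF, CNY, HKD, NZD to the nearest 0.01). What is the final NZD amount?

EUR 23,000,000.00 ÷ 0.97398 = CHF 23,614,447.94
CHF 23,614,447.94 ÷ 0.13137 = CNY 179,755,255.69
CNY 179,755,255.69 × 1.1698 = HKD 210,277,698.11
HKD 210,277,698.11 × 0.21406 = NZD 45,012,044.06

NZD 45,012,044.06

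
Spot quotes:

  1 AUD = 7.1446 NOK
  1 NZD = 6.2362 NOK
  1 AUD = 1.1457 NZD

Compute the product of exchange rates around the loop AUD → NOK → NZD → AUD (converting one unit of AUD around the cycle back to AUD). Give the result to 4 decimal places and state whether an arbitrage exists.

1.0000 (no arbitrage)

Around AUD → NOK → NZD → AUD: 1 × 7.1446 ÷ 6.2362 ÷ 1.1457 = 0.999970
Product ≈ 1 (deviation 0.003%, within rounding noise).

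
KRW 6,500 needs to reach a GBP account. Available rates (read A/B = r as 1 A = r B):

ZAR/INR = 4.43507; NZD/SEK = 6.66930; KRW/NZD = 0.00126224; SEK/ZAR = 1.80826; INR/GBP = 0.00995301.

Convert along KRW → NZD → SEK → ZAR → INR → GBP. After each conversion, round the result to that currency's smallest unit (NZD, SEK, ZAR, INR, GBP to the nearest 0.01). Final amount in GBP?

KRW 6,500 × 0.00126224 = NZD 8.20
NZD 8.20 × 6.66930 = SEK 54.69
SEK 54.69 × 1.80826 = ZAR 98.89
ZAR 98.89 × 4.43507 = INR 438.58
INR 438.58 × 0.00995301 = GBP 4.37

GBP 4.37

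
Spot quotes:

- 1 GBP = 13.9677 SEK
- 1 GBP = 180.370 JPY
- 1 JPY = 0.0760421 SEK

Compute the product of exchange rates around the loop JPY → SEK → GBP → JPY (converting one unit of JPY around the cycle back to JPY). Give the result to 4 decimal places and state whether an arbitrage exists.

Around JPY → SEK → GBP → JPY: 1 × 0.0760421 ÷ 13.9677 × 180.370 = 0.981959
Product < 1; profitable direction is JPY → GBP → SEK → JPY.

0.9820 (arbitrage exists)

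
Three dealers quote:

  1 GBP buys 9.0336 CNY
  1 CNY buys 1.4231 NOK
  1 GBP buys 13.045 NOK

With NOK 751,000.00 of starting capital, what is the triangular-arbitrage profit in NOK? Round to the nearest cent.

Profitable loop is NOK → CNY → GBP → NOK:
NOK 751,000.00 ÷ 1.4231 = CNY 527,721.17
CNY 527,721.17 ÷ 9.0336 = GBP 58,417.59
GBP 58,417.59 × 13.045 = NOK 762,057.51
Profit = NOK 762,057.51 − NOK 751,000.00

Profit: NOK 11,057.51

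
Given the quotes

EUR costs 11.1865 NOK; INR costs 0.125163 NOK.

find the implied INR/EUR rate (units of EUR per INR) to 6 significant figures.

INR/EUR = 0.0111888

1 INR × 0.125163 = 0.125163 NOK
0.125163 NOK ÷ 11.1865 = 0.0111888 EUR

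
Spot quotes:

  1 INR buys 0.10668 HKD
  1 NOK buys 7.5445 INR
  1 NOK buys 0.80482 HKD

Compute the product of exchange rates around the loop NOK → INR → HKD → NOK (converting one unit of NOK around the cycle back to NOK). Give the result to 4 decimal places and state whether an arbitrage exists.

Around NOK → INR → HKD → NOK: 1 × 7.5445 × 0.10668 ÷ 0.80482 = 1.000034
Product ≈ 1 (deviation 0.003%, within rounding noise).

1.0000 (no arbitrage)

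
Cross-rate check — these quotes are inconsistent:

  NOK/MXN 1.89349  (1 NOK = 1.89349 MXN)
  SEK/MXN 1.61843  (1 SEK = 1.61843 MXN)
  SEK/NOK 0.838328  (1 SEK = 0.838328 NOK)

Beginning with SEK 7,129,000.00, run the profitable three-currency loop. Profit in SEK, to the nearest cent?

Profitable loop is SEK → MXN → NOK → SEK:
SEK 7,129,000.00 × 1.61843 = MXN 11,537,787.47
MXN 11,537,787.47 ÷ 1.89349 = NOK 6,093,397.63
NOK 6,093,397.63 ÷ 0.838328 = SEK 7,268,512.59
Profit = SEK 7,268,512.59 − SEK 7,129,000.00

Profit: SEK 139,512.59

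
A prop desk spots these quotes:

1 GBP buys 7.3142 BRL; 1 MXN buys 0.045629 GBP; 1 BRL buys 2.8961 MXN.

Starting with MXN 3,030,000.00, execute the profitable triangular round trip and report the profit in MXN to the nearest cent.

Profitable loop is MXN → BRL → GBP → MXN:
MXN 3,030,000.00 ÷ 2.8961 = BRL 1,046,234.59
BRL 1,046,234.59 ÷ 7.3142 = GBP 143,041.56
GBP 143,041.56 ÷ 0.045629 = MXN 3,134,882.68
Profit = MXN 3,134,882.68 − MXN 3,030,000.00

Profit: MXN 104,882.68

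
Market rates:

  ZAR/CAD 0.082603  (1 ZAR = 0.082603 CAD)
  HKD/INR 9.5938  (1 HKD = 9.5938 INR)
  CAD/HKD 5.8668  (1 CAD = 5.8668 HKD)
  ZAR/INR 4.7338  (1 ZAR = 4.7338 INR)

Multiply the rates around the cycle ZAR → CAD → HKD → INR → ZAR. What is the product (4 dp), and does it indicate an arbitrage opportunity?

0.9822 (arbitrage exists)

Around ZAR → CAD → HKD → INR → ZAR: 1 × 0.082603 × 5.8668 × 9.5938 ÷ 4.7338 = 0.982150
Product < 1; profitable direction is ZAR → INR → HKD → CAD → ZAR.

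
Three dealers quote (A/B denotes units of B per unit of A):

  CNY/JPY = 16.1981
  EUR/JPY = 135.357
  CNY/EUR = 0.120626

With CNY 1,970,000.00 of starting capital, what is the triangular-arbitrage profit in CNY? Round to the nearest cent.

Profitable loop is CNY → EUR → JPY → CNY:
CNY 1,970,000.00 × 0.120626 = EUR 237,633.22
EUR 237,633.22 × 135.357 = JPY 32,165,320
JPY 32,165,320 ÷ 16.1981 = CNY 1,985,746.46
Profit = CNY 1,985,746.46 − CNY 1,970,000.00

Profit: CNY 15,746.46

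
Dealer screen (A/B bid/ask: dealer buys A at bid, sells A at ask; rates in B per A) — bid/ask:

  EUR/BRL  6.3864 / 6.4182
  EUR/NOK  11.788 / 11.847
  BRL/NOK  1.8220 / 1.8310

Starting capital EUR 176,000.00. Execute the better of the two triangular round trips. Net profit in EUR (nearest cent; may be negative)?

Net profit: EUR 543.29

Best loop EUR → NOK → BRL → EUR:
EUR 176,000.00 × 11.788 (sell EUR at bid) = NOK 2,074,688.00
NOK 2,074,688.00 ÷ 1.8310 (buy BRL at ask) = BRL 1,133,090.11
BRL 1,133,090.11 ÷ 6.4182 (buy EUR at ask) = EUR 176,543.29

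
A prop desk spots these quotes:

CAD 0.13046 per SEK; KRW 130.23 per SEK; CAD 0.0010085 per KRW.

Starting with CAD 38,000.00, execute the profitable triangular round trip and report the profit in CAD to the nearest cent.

Profit: CAD 255.44

Profitable loop is CAD → SEK → KRW → CAD:
CAD 38,000.00 ÷ 0.13046 = SEK 291,277.02
SEK 291,277.02 × 130.23 = KRW 37,933,006
KRW 37,933,006 × 0.0010085 = CAD 38,255.44
Profit = CAD 38,255.44 − CAD 38,000.00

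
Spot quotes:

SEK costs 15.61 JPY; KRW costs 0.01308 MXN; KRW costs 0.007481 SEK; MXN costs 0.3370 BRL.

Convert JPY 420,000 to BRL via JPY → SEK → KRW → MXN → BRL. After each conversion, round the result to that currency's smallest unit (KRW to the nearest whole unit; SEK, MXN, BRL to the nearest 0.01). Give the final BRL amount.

BRL 15,853.47

JPY 420,000 ÷ 15.61 = SEK 26,905.83
SEK 26,905.83 ÷ 0.007481 = KRW 3,596,555
KRW 3,596,555 × 0.01308 = MXN 47,042.94
MXN 47,042.94 × 0.3370 = BRL 15,853.47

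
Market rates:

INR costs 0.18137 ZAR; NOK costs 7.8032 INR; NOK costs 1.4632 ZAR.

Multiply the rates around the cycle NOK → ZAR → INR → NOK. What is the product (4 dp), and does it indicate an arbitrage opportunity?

1.0339 (arbitrage exists)

Around NOK → ZAR → INR → NOK: 1 × 1.4632 ÷ 0.18137 ÷ 7.8032 = 1.033869
Product > 1; profitable direction is NOK → ZAR → INR → NOK.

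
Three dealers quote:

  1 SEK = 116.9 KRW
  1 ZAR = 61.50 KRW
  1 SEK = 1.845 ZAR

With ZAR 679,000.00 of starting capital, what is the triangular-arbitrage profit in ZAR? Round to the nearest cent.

Profitable loop is ZAR → SEK → KRW → ZAR:
ZAR 679,000.00 ÷ 1.845 = SEK 368,021.68
SEK 368,021.68 × 116.9 = KRW 43,021,734
KRW 43,021,734 ÷ 61.50 = ZAR 699,540.40
Profit = ZAR 699,540.40 − ZAR 679,000.00

Profit: ZAR 20,540.40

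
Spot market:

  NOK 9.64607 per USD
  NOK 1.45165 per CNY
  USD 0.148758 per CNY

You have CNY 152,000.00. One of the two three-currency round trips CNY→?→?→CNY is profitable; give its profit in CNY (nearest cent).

Profit: CNY 1,771.12

Profitable loop is CNY → NOK → USD → CNY:
CNY 152,000.00 × 1.45165 = NOK 220,650.80
NOK 220,650.80 ÷ 9.64607 = USD 22,874.68
USD 22,874.68 ÷ 0.148758 = CNY 153,771.12
Profit = CNY 153,771.12 − CNY 152,000.00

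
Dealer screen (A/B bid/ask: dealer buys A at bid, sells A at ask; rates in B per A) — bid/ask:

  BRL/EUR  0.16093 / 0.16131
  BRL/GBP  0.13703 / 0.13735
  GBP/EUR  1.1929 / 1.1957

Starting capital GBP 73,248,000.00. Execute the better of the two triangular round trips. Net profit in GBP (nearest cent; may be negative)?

Best loop GBP → EUR → BRL → GBP:
GBP 73,248,000.00 × 1.1929 (sell GBP at bid) = EUR 87,377,539.20
EUR 87,377,539.20 ÷ 0.16131 (buy BRL at ask) = BRL 541,674,658.73
BRL 541,674,658.73 × 0.13703 (sell BRL at bid) = GBP 74,225,678.49

Net profit: GBP 977,678.49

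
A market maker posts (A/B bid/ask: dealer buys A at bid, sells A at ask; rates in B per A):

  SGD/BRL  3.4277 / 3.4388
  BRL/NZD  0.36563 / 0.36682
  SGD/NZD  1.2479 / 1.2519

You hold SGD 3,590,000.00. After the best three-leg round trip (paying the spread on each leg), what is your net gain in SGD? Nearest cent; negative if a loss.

Best loop SGD → BRL → NZD → SGD:
SGD 3,590,000.00 × 3.4277 (sell SGD at bid) = BRL 12,305,443.00
BRL 12,305,443.00 × 0.36563 (sell BRL at bid) = NZD 4,499,239.12
NZD 4,499,239.12 ÷ 1.2519 (buy SGD at ask) = SGD 3,593,928.53

Net profit: SGD 3,928.53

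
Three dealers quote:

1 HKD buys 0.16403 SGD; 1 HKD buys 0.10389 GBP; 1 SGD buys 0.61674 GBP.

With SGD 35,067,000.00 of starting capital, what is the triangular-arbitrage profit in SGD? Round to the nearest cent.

Profitable loop is SGD → HKD → GBP → SGD:
SGD 35,067,000.00 ÷ 0.16403 = HKD 213,784,063.89
HKD 213,784,063.89 × 0.10389 = GBP 22,210,026.40
GBP 22,210,026.40 ÷ 0.61674 = SGD 36,011,976.52
Profit = SGD 36,011,976.52 − SGD 35,067,000.00

Profit: SGD 944,976.52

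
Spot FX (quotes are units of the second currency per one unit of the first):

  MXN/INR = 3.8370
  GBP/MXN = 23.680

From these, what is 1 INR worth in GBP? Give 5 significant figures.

INR/GBP = 0.011006

1 INR ÷ 3.8370 = 0.26062 MXN
0.26062 MXN ÷ 23.680 = 0.0110059 GBP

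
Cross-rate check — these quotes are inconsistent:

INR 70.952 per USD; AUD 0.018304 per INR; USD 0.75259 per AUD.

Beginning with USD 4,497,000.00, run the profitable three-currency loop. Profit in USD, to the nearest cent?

Profitable loop is USD → AUD → INR → USD:
USD 4,497,000.00 ÷ 0.75259 = AUD 5,975,365.07
AUD 5,975,365.07 ÷ 0.018304 = INR 326,451,326.08
INR 326,451,326.08 ÷ 70.952 = USD 4,601,016.55
Profit = USD 4,601,016.55 − USD 4,497,000.00

Profit: USD 104,016.55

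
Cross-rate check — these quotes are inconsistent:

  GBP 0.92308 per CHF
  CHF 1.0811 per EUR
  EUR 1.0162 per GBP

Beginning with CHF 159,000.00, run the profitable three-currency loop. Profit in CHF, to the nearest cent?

Profit: CHF 2,243.24

Profitable loop is CHF → GBP → EUR → CHF:
CHF 159,000.00 × 0.92308 = GBP 146,769.72
GBP 146,769.72 × 1.0162 = EUR 149,147.39
EUR 149,147.39 × 1.0811 = CHF 161,243.24
Profit = CHF 161,243.24 − CHF 159,000.00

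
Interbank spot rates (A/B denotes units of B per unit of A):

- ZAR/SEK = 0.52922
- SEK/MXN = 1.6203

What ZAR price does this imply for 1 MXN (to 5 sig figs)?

1 MXN ÷ 1.6203 = 0.61717 SEK
0.61717 SEK ÷ 0.52922 = 1.16619 ZAR

MXN/ZAR = 1.1662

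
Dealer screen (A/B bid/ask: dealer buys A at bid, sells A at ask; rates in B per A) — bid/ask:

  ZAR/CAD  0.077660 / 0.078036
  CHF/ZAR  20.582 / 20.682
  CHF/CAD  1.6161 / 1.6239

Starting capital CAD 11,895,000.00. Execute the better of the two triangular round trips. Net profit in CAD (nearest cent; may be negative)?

Net profit: CAD 15,915.48

Best loop CAD → ZAR → CHF → CAD:
CAD 11,895,000.00 ÷ 0.078036 (buy ZAR at ask) = ZAR 152,429,647.85
ZAR 152,429,647.85 ÷ 20.682 (buy CHF at ask) = CHF 7,370,159.94
CHF 7,370,159.94 × 1.6161 (sell CHF at bid) = CAD 11,910,915.48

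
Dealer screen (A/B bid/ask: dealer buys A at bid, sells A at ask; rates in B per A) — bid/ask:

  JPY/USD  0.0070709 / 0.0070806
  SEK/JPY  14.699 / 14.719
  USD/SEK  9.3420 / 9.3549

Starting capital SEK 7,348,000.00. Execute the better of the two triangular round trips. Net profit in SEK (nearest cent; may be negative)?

Net profit: SEK 188,707.01

Best loop SEK → USD → JPY → SEK:
SEK 7,348,000.00 ÷ 9.3549 (buy USD at ask) = USD 785,470.72
USD 785,470.72 ÷ 0.0070806 (buy JPY at ask) = JPY 110,932,790
JPY 110,932,790 ÷ 14.719 (buy SEK at ask) = SEK 7,536,707.01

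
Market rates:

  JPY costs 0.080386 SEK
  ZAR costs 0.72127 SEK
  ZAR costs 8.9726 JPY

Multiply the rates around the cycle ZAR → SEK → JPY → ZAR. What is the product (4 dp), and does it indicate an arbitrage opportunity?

Around ZAR → SEK → JPY → ZAR: 1 × 0.72127 ÷ 0.080386 ÷ 8.9726 = 0.999998
Product ≈ 1 (deviation 0.000%, within rounding noise).

1.0000 (no arbitrage)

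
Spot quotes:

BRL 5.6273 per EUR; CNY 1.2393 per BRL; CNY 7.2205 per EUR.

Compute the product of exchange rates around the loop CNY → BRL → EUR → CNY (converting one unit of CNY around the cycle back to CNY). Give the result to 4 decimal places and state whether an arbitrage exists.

1.0354 (arbitrage exists)

Around CNY → BRL → EUR → CNY: 1 ÷ 1.2393 ÷ 5.6273 × 7.2205 = 1.035359
Product > 1; profitable direction is CNY → BRL → EUR → CNY.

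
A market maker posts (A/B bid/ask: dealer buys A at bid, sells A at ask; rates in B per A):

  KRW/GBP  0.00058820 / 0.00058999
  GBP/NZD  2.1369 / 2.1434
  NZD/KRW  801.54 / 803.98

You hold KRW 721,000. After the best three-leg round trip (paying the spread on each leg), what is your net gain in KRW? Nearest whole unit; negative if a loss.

Best loop KRW → GBP → NZD → KRW:
KRW 721,000 × 0.00058820 (sell KRW at bid) = GBP 424.09
GBP 424.09 × 2.1369 (sell GBP at bid) = NZD 906.24
NZD 906.24 × 801.54 (sell NZD at bid) = KRW 726,390

Net profit: KRW 5,390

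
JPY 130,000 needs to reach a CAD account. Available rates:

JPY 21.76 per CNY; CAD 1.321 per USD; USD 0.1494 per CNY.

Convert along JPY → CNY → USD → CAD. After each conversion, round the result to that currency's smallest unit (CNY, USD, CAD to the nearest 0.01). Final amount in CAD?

JPY 130,000 ÷ 21.76 = CNY 5,974.26
CNY 5,974.26 × 0.1494 = USD 892.55
USD 892.55 × 1.321 = CAD 1,179.06

CAD 1,179.06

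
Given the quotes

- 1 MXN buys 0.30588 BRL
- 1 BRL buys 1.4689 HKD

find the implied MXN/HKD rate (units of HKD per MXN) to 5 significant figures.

1 MXN × 0.30588 = 0.30588 BRL
0.30588 BRL × 1.4689 = 0.449307 HKD

MXN/HKD = 0.44931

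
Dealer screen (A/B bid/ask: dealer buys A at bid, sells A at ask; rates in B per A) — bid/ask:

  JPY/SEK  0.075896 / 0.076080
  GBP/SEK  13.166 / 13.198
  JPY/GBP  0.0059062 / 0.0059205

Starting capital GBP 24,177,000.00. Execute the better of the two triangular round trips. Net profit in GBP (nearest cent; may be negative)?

Best loop GBP → SEK → JPY → GBP:
GBP 24,177,000.00 × 13.166 (sell GBP at bid) = SEK 318,314,382.00
SEK 318,314,382.00 ÷ 0.076080 (buy JPY at ask) = JPY 4,183,942,981
JPY 4,183,942,981 × 0.0059062 (sell JPY at bid) = GBP 24,711,204.03

Net profit: GBP 534,204.03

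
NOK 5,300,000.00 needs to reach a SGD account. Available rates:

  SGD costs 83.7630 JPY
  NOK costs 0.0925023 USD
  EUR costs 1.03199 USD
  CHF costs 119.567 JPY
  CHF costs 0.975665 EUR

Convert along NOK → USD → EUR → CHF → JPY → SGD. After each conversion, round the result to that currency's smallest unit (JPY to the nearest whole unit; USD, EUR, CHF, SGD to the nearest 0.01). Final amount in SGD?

NOK 5,300,000.00 × 0.0925023 = USD 490,262.19
USD 490,262.19 ÷ 1.03199 = EUR 475,064.86
EUR 475,064.86 ÷ 0.975665 = CHF 486,913.91
CHF 486,913.91 × 119.567 = JPY 58,218,835
JPY 58,218,835 ÷ 83.7630 = SGD 695,042.38

SGD 695,042.38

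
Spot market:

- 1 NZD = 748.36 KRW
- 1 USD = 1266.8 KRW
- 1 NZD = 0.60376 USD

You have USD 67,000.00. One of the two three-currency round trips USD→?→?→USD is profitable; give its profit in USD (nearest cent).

Profitable loop is USD → KRW → NZD → USD:
USD 67,000.00 × 1266.8 = KRW 84,875,600
KRW 84,875,600 ÷ 748.36 = NZD 113,415.47
NZD 113,415.47 × 0.60376 = USD 68,475.72
Profit = USD 68,475.72 − USD 67,000.00

Profit: USD 1,475.72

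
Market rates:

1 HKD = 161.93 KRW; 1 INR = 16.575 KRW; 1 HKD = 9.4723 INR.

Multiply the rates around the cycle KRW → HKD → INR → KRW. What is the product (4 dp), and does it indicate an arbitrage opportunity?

Around KRW → HKD → INR → KRW: 1 ÷ 161.93 × 9.4723 × 16.575 = 0.969576
Product < 1; profitable direction is KRW → INR → HKD → KRW.

0.9696 (arbitrage exists)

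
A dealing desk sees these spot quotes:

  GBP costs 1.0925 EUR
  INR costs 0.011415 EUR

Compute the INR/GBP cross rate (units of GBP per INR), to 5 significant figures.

1 INR × 0.011415 = 0.011415 EUR
0.011415 EUR ÷ 1.0925 = 0.0104485 GBP

INR/GBP = 0.010449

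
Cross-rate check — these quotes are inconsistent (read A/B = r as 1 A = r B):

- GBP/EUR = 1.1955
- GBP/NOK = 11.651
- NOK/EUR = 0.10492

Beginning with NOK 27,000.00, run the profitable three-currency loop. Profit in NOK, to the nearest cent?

Profitable loop is NOK → EUR → GBP → NOK:
NOK 27,000.00 × 0.10492 = EUR 2,832.84
EUR 2,832.84 ÷ 1.1955 = GBP 2,369.59
GBP 2,369.59 × 11.651 = NOK 27,608.05
Profit = NOK 27,608.05 − NOK 27,000.00

Profit: NOK 608.05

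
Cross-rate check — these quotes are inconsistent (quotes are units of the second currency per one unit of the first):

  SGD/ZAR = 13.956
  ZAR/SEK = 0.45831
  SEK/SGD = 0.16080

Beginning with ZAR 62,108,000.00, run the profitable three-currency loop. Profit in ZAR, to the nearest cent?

Profit: ZAR 1,770,378.42

Profitable loop is ZAR → SEK → SGD → ZAR:
ZAR 62,108,000.00 × 0.45831 = SEK 28,464,717.48
SEK 28,464,717.48 × 0.16080 = SGD 4,577,126.57
SGD 4,577,126.57 × 13.956 = ZAR 63,878,378.42
Profit = ZAR 63,878,378.42 − ZAR 62,108,000.00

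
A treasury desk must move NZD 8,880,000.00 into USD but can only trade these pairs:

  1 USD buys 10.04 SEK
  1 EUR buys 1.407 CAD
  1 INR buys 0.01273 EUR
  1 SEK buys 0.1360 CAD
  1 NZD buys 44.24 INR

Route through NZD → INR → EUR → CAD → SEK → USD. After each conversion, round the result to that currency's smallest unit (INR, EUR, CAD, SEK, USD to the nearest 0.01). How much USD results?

USD 5,153,211.46

NZD 8,880,000.00 × 44.24 = INR 392,851,200.00
INR 392,851,200.00 × 0.01273 = EUR 5,000,995.78
EUR 5,000,995.78 × 1.407 = CAD 7,036,401.06
CAD 7,036,401.06 ÷ 0.1360 = SEK 51,738,243.09
SEK 51,738,243.09 ÷ 10.04 = USD 5,153,211.46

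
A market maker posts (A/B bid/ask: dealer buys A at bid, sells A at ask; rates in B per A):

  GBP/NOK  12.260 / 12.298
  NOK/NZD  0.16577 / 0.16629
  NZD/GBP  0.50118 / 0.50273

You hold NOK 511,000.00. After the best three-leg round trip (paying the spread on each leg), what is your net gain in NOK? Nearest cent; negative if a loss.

Best loop NOK → NZD → GBP → NOK:
NOK 511,000.00 × 0.16577 (sell NOK at bid) = NZD 84,708.47
NZD 84,708.47 × 0.50118 (sell NZD at bid) = GBP 42,454.19
GBP 42,454.19 × 12.260 (sell GBP at bid) = NOK 520,488.38

Net profit: NOK 9,488.38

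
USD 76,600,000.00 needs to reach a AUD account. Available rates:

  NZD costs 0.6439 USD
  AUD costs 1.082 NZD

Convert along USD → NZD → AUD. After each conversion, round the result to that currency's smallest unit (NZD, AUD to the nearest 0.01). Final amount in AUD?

USD 76,600,000.00 ÷ 0.6439 = NZD 118,962,571.83
NZD 118,962,571.83 ÷ 1.082 = AUD 109,946,924.06

AUD 109,946,924.06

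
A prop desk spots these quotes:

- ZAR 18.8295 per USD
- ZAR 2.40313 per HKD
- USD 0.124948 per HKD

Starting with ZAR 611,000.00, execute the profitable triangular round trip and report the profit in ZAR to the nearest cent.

Profitable loop is ZAR → USD → HKD → ZAR:
ZAR 611,000.00 ÷ 18.8295 = USD 32,449.08
USD 32,449.08 ÷ 0.124948 = HKD 259,700.70
HKD 259,700.70 × 2.40313 = ZAR 624,094.53
Profit = ZAR 624,094.53 − ZAR 611,000.00

Profit: ZAR 13,094.53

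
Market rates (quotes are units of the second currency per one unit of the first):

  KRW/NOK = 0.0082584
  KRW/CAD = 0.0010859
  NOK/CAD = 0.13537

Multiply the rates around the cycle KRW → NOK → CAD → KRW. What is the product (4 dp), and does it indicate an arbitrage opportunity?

Around KRW → NOK → CAD → KRW: 1 × 0.0082584 × 0.13537 ÷ 0.0010859 = 1.029505
Product > 1; profitable direction is KRW → NOK → CAD → KRW.

1.0295 (arbitrage exists)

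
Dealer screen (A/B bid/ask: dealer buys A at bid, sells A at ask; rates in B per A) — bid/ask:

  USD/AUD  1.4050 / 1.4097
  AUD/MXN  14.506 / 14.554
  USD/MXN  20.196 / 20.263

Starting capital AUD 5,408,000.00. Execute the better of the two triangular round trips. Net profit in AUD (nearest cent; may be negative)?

Best loop AUD → MXN → USD → AUD:
AUD 5,408,000.00 × 14.506 (sell AUD at bid) = MXN 78,448,448.00
MXN 78,448,448.00 ÷ 20.263 (buy USD at ask) = USD 3,871,512.02
USD 3,871,512.02 × 1.4050 (sell USD at bid) = AUD 5,439,474.38

Net profit: AUD 31,474.38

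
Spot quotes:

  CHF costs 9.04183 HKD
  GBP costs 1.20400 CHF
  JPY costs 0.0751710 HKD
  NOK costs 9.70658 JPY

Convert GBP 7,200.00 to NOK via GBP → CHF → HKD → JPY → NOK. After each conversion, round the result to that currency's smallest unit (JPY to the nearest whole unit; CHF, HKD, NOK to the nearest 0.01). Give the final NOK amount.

NOK 107,423.42

GBP 7,200.00 × 1.20400 = CHF 8,668.80
CHF 8,668.80 × 9.04183 = HKD 78,381.82
HKD 78,381.82 ÷ 0.0751710 = JPY 1,042,714
JPY 1,042,714 ÷ 9.70658 = NOK 107,423.42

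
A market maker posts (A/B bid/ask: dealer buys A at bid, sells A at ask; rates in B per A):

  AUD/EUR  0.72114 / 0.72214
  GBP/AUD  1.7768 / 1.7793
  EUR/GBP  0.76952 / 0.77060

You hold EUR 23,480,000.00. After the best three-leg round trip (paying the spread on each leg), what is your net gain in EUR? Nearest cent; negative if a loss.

Best loop EUR → AUD → GBP → EUR:
EUR 23,480,000.00 ÷ 0.72214 (buy AUD at ask) = AUD 32,514,470.88
AUD 32,514,470.88 ÷ 1.7793 (buy GBP at ask) = GBP 18,273,742.98
GBP 18,273,742.98 ÷ 0.77060 (buy EUR at ask) = EUR 23,713,655.56

Net profit: EUR 233,655.56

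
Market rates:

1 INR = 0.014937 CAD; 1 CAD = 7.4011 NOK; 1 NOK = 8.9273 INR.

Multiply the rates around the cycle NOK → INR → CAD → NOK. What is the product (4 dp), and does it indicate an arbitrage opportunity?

Around NOK → INR → CAD → NOK: 1 × 8.9273 × 0.014937 × 7.4011 = 0.986915
Product < 1; profitable direction is NOK → CAD → INR → NOK.

0.9869 (arbitrage exists)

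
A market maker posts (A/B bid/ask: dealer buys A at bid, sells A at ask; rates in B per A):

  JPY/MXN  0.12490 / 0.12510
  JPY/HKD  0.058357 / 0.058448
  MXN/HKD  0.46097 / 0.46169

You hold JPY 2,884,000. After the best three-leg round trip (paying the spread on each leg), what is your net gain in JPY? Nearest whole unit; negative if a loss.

Best loop JPY → HKD → MXN → JPY:
JPY 2,884,000 × 0.058357 (sell JPY at bid) = HKD 168,301.59
HKD 168,301.59 ÷ 0.46169 (buy MXN at ask) = MXN 364,533.75
MXN 364,533.75 ÷ 0.12510 (buy JPY at ask) = JPY 2,913,939

Net profit: JPY 29,939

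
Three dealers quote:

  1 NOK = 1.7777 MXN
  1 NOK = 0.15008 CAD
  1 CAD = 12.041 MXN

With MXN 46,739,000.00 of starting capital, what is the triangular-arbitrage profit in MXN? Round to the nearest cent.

Profitable loop is MXN → NOK → CAD → MXN:
MXN 46,739,000.00 ÷ 1.7777 = NOK 26,291,837.77
NOK 26,291,837.77 × 0.15008 = CAD 3,945,879.01
CAD 3,945,879.01 × 12.041 = MXN 47,512,329.19
Profit = MXN 47,512,329.19 − MXN 46,739,000.00

Profit: MXN 773,329.19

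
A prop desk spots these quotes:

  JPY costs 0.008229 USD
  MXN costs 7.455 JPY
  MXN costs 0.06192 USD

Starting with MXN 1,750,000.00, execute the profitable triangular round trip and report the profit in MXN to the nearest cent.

Profit: MXN 16,339.93

Profitable loop is MXN → USD → JPY → MXN:
MXN 1,750,000.00 × 0.06192 = USD 108,360.00
USD 108,360.00 ÷ 0.008229 = JPY 13,168,064
JPY 13,168,064 ÷ 7.455 = MXN 1,766,339.93
Profit = MXN 1,766,339.93 − MXN 1,750,000.00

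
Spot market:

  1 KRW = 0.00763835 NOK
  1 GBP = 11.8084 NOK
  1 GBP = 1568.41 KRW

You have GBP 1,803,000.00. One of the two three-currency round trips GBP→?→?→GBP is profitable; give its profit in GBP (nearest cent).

Profitable loop is GBP → KRW → NOK → GBP:
GBP 1,803,000.00 × 1568.41 = KRW 2,827,843,230
KRW 2,827,843,230 × 0.00763835 = NOK 21,600,056.34
NOK 21,600,056.34 ÷ 11.8084 = GBP 1,829,211.10
Profit = GBP 1,829,211.10 − GBP 1,803,000.00

Profit: GBP 26,211.10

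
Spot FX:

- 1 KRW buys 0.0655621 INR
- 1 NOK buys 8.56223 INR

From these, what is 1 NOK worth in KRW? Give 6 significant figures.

1 NOK × 8.56223 = 8.56223 INR
8.56223 INR ÷ 0.0655621 = 130.597 KRW

NOK/KRW = 130.597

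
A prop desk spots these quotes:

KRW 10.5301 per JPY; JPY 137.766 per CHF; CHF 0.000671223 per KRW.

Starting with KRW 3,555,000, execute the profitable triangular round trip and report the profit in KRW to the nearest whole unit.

Profitable loop is KRW → JPY → CHF → KRW:
KRW 3,555,000 ÷ 10.5301 = JPY 337,604
JPY 337,604 ÷ 137.766 = CHF 2,450.56
CHF 2,450.56 ÷ 0.000671223 = KRW 3,650,886
Profit = KRW 3,650,886 − KRW 3,555,000

Profit: KRW 95,886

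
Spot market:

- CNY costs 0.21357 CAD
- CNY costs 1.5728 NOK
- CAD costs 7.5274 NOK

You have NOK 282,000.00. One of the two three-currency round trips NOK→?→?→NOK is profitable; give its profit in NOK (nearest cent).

Profit: NOK 6,244.38

Profitable loop is NOK → CNY → CAD → NOK:
NOK 282,000.00 ÷ 1.5728 = CNY 179,298.07
CNY 179,298.07 × 0.21357 = CAD 38,292.69
CAD 38,292.69 × 7.5274 = NOK 288,244.38
Profit = NOK 288,244.38 − NOK 282,000.00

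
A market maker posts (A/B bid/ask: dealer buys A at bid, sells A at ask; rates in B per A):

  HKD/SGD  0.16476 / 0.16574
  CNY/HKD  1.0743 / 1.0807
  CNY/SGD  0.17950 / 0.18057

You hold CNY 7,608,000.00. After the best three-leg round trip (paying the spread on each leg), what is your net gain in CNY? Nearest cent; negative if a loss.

Best loop CNY → SGD → HKD → CNY:
CNY 7,608,000.00 × 0.17950 (sell CNY at bid) = SGD 1,365,636.00
SGD 1,365,636.00 ÷ 0.16574 (buy HKD at ask) = HKD 8,239,628.33
HKD 8,239,628.33 ÷ 1.0807 (buy CNY at ask) = CNY 7,624,343.79

Net profit: CNY 16,343.79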